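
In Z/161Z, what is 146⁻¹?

By the extended Euclidean algorithm:
161 = 1*146 + 15
146 = 9*15 + 11
15 = 1*11 + 4
11 = 2*4 + 3
4 = 1*3 + 1
3 = 3*1 + 0
gcd(146, 161) = 1, so the inverse exists.
Back-substitute for 1:
1 = 1*4 − 1*3
  = −1*11 + 3*4
  = 3*15 − 4*11
  = −4*146 + 39*15
  = 39*161 − 43*146
So 146⁻¹ ≡ −43 ≡ 118 (mod 161).

118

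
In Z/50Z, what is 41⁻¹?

11

Run the extended Euclidean algorithm:
50 = 1*41 + 9
41 = 4*9 + 5
9 = 1*5 + 4
5 = 1*4 + 1
4 = 4*1 + 0
gcd(41, 50) = 1, so the inverse exists.
Bézout: 1 = −9*50 + 11*41.
So 41⁻¹ ≡ 11 (mod 50).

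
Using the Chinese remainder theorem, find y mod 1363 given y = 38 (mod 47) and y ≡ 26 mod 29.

47⁻¹ mod 29: 47·21 ≡ 1 (mod 29), so 47⁻¹ ≡ 21.
y = 38 + 47·((26 − 38)·21 mod 29) = 38 + 47·9 = 461.

461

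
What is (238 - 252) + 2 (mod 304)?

238 - 252 = -14 ≡ 290 (mod 304)
290 + 2 = 292

292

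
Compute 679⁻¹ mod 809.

By the extended Euclidean algorithm:
809 = 1*679 + 130
679 = 5*130 + 29
130 = 4*29 + 14
29 = 2*14 + 1
14 = 14*1 + 0
gcd(679, 809) = 1, so the inverse exists.
Back-substitute for 1:
1 = 1*29 − 2*14
  = −2*130 + 9*29
  = 9*679 − 47*130
  = −47*809 + 56*679
So 679⁻¹ ≡ 56 (mod 809).

56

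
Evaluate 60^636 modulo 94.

636 in binary is 1001111100, i.e. 636 = 512 + 64 + 32 + 16 + 8 + 4.
60^1 ≡ 60 (mod 94)
60^2 ≡ 60^2 = 3600 ≡ 28 (mod 94)
60^4 ≡ 28^2 = 784 ≡ 32 (mod 94)
60^8 ≡ 32^2 = 1024 ≡ 84 (mod 94)
60^16 ≡ 84^2 = 7056 ≡ 6 (mod 94)
60^32 ≡ 6^2 = 36 (mod 94)
60^64 ≡ 36^2 = 1296 ≡ 74 (mod 94)
60^128 ≡ 74^2 = 5476 ≡ 24 (mod 94)
60^256 ≡ 24^2 = 576 ≡ 12 (mod 94)
60^512 ≡ 12^2 = 144 ≡ 50 (mod 94)
60^636 = 60^512 * 60^64 * 60^32 * 60^16 * 60^8 * 60^4 ≡ 50 * 74 * 36 * 6 * 84 * 32 (mod 94).
Accumulate the product:
50 * 74 = 3700 ≡ 34
34 * 36 = 1224 ≡ 2
2 * 6 = 12
12 * 84 = 1008 ≡ 68
68 * 32 = 2176 ≡ 14

14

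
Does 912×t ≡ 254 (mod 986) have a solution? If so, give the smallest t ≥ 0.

gcd(912, 986) = 2, and 2 | 254, so solutions exist.
Divide through by 2: 456×t ≡ 127 mod 493.
456⁻¹ ≡ 453 (mod 493).
t ≡ 453×127 ≡ 343 (mod 493).
The smallest non-negative solution is t = 343.

343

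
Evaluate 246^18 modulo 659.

507

Compute successive squares:
18 in binary is 10010, i.e. 18 = 16 + 2.
246^1 ≡ 246 (mod 659)
246^2 ≡ 246^2 = 60516 ≡ 547 (mod 659)
246^4 ≡ 547^2 = 299209 ≡ 23 (mod 659)
246^8 ≡ 23^2 = 529 (mod 659)
246^16 ≡ 529^2 = 279841 ≡ 425 (mod 659)
246^18 = 246^16 × 246^2 ≡ 425 × 547 (mod 659).
425 × 547 = 232475 ≡ 507 (mod 659).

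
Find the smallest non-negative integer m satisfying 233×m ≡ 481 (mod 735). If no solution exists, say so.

62

gcd(233, 735) = 1, so a unique solution mod 735 exists.
233⁻¹ ≡ 347 (mod 735).
m ≡ 347×481 ≡ 62 (mod 735).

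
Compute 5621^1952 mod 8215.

5556

Using repeated squaring:
1952 in binary is 11110100000, i.e. 1952 = 1024 + 512 + 256 + 128 + 32.
5621^1 ≡ 5621 (mod 8215)
5621^2 ≡ 5621^2 = 31595641 ≡ 751 (mod 8215)
5621^4 ≡ 751^2 = 564001 ≡ 5381 (mod 8215)
5621^8 ≡ 5381^2 = 28955161 ≡ 5501 (mod 8215)
5621^16 ≡ 5501^2 = 30261001 ≡ 5156 (mod 8215)
5621^32 ≡ 5156^2 = 26584336 ≡ 596 (mod 8215)
5621^64 ≡ 596^2 = 355216 ≡ 1971 (mod 8215)
5621^128 ≡ 1971^2 = 3884841 ≡ 7361 (mod 8215)
5621^256 ≡ 7361^2 = 54184321 ≡ 6396 (mod 8215)
5621^512 ≡ 6396^2 = 40908816 ≡ 6331 (mod 8215)
5621^1024 ≡ 6331^2 = 40081561 ≡ 576 (mod 8215)
5621^1952 = 5621^1024 * 5621^512 * 5621^256 * 5621^128 * 5621^32 ≡ 576 * 6331 * 6396 * 7361 * 596 (mod 8215).
Accumulate the product:
576 * 6331 = 3646656 ≡ 7411
7411 * 6396 = 47400756 ≡ 206
206 * 7361 = 1516366 ≡ 4806
4806 * 596 = 2864376 ≡ 5556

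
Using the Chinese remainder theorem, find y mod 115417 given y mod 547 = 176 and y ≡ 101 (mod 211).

69098

547⁻¹ mod 211: 547×184 ≡ 1 (mod 211), so 547⁻¹ ≡ 184.
y = 176 + 547×((101 − 176)×184 mod 211) = 176 + 547×126 = 69098.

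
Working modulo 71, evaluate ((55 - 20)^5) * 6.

55 - 20 = 35
(35)^5 ≡ 51 (mod 71)
51 * 6 = 306 ≡ 22 (mod 71)

22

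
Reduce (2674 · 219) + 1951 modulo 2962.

1081

2674 · 219 = 585606 ≡ 2092 (mod 2962)
2092 + 1951 = 4043 ≡ 1081 (mod 2962)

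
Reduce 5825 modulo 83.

15

5825 = 70×83 + 15, so 5825 ≡ 15 (mod 83).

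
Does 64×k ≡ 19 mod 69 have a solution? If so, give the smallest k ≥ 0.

gcd(64, 69) = 1, so a unique solution mod 69 exists.
64⁻¹ ≡ 55 (mod 69).
k ≡ 55×19 ≡ 10 (mod 69).

10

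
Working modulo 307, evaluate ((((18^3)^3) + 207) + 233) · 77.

33

(18)^3 ≡ 306 (mod 307)
(306)^3 ≡ 306 (mod 307)
306 + 207 = 513 ≡ 206 (mod 307)
206 + 233 = 439 ≡ 132 (mod 307)
132 · 77 = 10164 ≡ 33 (mod 307)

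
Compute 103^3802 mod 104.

1

103^1 ≡ 103 (mod 104)
103^2 ≡ 103^2 = 10609 ≡ 1 (mod 104)
103^4 ≡ 1^2 = 1 (mod 104)
103^8 ≡ 1^2 = 1 (mod 104)
103^16 ≡ 1^2 = 1 (mod 104)
103^32 ≡ 1^2 = 1 (mod 104)
103^64 ≡ 1^2 = 1 (mod 104)
103^128 ≡ 1^2 = 1 (mod 104)
103^256 ≡ 1^2 = 1 (mod 104)
103^512 ≡ 1^2 = 1 (mod 104)
103^1024 ≡ 1^2 = 1 (mod 104)
103^2048 ≡ 1^2 = 1 (mod 104)
103^3802 = 103^2048 · 103^1024 · 103^512 · 103^128 · 103^64 · 103^16 · 103^8 · 103^2 ≡ 1 · 1 · 1 · 1 · 1 · 1 · 1 · 1 (mod 104).
Accumulate the product:
1 · 1 = 1
1 · 1 = 1
1 · 1 = 1
1 · 1 = 1
1 · 1 = 1
1 · 1 = 1
1 · 1 = 1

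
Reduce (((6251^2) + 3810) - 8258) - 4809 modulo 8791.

(6251)^2 ≡ 7797 (mod 8791)
7797 + 3810 = 11607 ≡ 2816 (mod 8791)
2816 - 8258 = -5442 ≡ 3349 (mod 8791)
3349 - 4809 = -1460 ≡ 7331 (mod 8791)

7331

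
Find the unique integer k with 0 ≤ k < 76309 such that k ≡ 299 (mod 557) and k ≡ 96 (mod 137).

557⁻¹ mod 137: 557·61 ≡ 1 (mod 137), so 557⁻¹ ≡ 61.
k = 299 + 557·((96 − 299)·61 mod 137) = 299 + 557·84 = 47087.

47087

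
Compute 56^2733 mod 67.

Using repeated squaring:
2733 in binary is 101010101101, i.e. 2733 = 2048 + 512 + 128 + 32 + 8 + 4 + 1.
56^1 ≡ 56 (mod 67)
56^2 ≡ 56^2 = 3136 ≡ 54 (mod 67)
56^4 ≡ 54^2 = 2916 ≡ 35 (mod 67)
56^8 ≡ 35^2 = 1225 ≡ 19 (mod 67)
56^16 ≡ 19^2 = 361 ≡ 26 (mod 67)
56^32 ≡ 26^2 = 676 ≡ 6 (mod 67)
56^64 ≡ 6^2 = 36 (mod 67)
56^128 ≡ 36^2 = 1296 ≡ 23 (mod 67)
56^256 ≡ 23^2 = 529 ≡ 60 (mod 67)
56^512 ≡ 60^2 = 3600 ≡ 49 (mod 67)
56^1024 ≡ 49^2 = 2401 ≡ 56 (mod 67)
56^2048 ≡ 56^2 = 3136 ≡ 54 (mod 67)
56^2733 = 56^2048 · 56^512 · 56^128 · 56^32 · 56^8 · 56^4 · 56^1 ≡ 54 · 49 · 23 · 6 · 19 · 35 · 56 (mod 67).
Accumulate the product:
54 · 49 = 2646 ≡ 33
33 · 23 = 759 ≡ 22
22 · 6 = 132 ≡ 65
65 · 19 = 1235 ≡ 29
29 · 35 = 1015 ≡ 10
10 · 56 = 560 ≡ 24

24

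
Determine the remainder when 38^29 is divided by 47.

38^1 ≡ 38 (mod 47)
38^2 ≡ 38^2 = 1444 ≡ 34 (mod 47)
38^4 ≡ 34^2 = 1156 ≡ 28 (mod 47)
38^8 ≡ 28^2 = 784 ≡ 32 (mod 47)
38^16 ≡ 32^2 = 1024 ≡ 37 (mod 47)
38^29 = 38^16 · 38^8 · 38^4 · 38^1 ≡ 37 · 32 · 28 · 38 (mod 47).
Accumulate the product:
37 · 32 = 1184 ≡ 9
9 · 28 = 252 ≡ 17
17 · 38 = 646 ≡ 35

35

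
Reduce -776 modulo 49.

-776 = -16*49 + 8, so -776 ≡ 8 (mod 49).

8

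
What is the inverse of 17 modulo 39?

23

39 = 2·17 + 5
17 = 3·5 + 2
5 = 2·2 + 1
2 = 2·1 + 0
gcd(17, 39) = 1, so the inverse exists.
Bézout: 1 = 7·39 − 16·17.
So 17⁻¹ ≡ −16 ≡ 23 (mod 39).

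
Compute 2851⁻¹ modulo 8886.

3469

Run the extended Euclidean algorithm:
8886 = 3×2851 + 333
2851 = 8×333 + 187
333 = 1×187 + 146
187 = 1×146 + 41
146 = 3×41 + 23
41 = 1×23 + 18
23 = 1×18 + 5
18 = 3×5 + 3
5 = 1×3 + 2
3 = 1×2 + 1
2 = 2×1 + 0
gcd(2851, 8886) = 1, so the inverse exists.
Back-substitute for 1:
1 = 1×3 − 1×2
  = −1×5 + 2×3
  = 2×18 − 7×5
  = −7×23 + 9×18
  = 9×41 − 16×23
  = −16×146 + 57×41
  = 57×187 − 73×146
  = −73×333 + 130×187
  = 130×2851 − 1113×333
  = −1113×8886 + 3469×2851
So 2851⁻¹ ≡ 3469 (mod 8886).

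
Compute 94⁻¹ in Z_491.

By the extended Euclidean algorithm:
491 = 5*94 + 21
94 = 4*21 + 10
21 = 2*10 + 1
10 = 10*1 + 0
gcd(94, 491) = 1, so the inverse exists.
Bézout: 1 = 9*491 − 47*94.
So 94⁻¹ ≡ −47 ≡ 444 (mod 491).

444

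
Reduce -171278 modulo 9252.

4510

-171278 = -19×9252 + 4510, so -171278 ≡ 4510 (mod 9252).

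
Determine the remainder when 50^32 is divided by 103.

2

By square-and-multiply:
50^1 ≡ 50 (mod 103)
50^2 ≡ 50^2 = 2500 ≡ 28 (mod 103)
50^4 ≡ 28^2 = 784 ≡ 63 (mod 103)
50^8 ≡ 63^2 = 3969 ≡ 55 (mod 103)
50^16 ≡ 55^2 = 3025 ≡ 38 (mod 103)
50^32 ≡ 38^2 = 1444 ≡ 2 (mod 103)
So 50^32 ≡ 2 (mod 103).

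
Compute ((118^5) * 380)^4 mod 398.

290

(118)^5 ≡ 268 (mod 398)
268 * 380 = 101840 ≡ 350 (mod 398)
(350)^4 ≡ 290 (mod 398)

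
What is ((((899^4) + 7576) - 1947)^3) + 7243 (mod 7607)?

(899)^4 ≡ 2303 (mod 7607)
2303 + 7576 = 9879 ≡ 2272 (mod 7607)
2272 - 1947 = 325
(325)^3 ≡ 5341 (mod 7607)
5341 + 7243 = 12584 ≡ 4977 (mod 7607)

4977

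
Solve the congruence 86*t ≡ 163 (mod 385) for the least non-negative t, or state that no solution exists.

78

gcd(86, 385) = 1, so a unique solution mod 385 exists.
86⁻¹ ≡ 291 (mod 385).
t ≡ 291*163 ≡ 78 (mod 385).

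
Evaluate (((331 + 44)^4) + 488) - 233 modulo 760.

331 + 44 = 375
(375)^4 ≡ 625 (mod 760)
625 + 488 = 1113 ≡ 353 (mod 760)
353 - 233 = 120

120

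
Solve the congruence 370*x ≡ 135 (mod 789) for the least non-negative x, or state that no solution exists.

gcd(370, 789) = 1, so a unique solution mod 789 exists.
370⁻¹ ≡ 322 (mod 789).
x ≡ 322*135 ≡ 75 (mod 789).

75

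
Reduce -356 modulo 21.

-356 = -17×21 + 1, so -356 ≡ 1 (mod 21).

1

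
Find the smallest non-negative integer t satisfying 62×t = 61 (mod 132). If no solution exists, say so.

no solution

gcd(62, 132) = 2, and 2 does not divide 61.
So the congruence has no solution.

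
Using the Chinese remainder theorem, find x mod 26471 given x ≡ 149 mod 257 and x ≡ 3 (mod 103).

257⁻¹ mod 103: 257×101 ≡ 1 (mod 103), so 257⁻¹ ≡ 101.
x = 149 + 257×((3 − 149)×101 mod 103) = 149 + 257×86 = 22251.

22251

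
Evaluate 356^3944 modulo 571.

Compute successive squares:
3944 in binary is 111101101000, i.e. 3944 = 2048 + 1024 + 512 + 256 + 64 + 32 + 8.
356^1 ≡ 356 (mod 571)
356^2 ≡ 356^2 = 126736 ≡ 545 (mod 571)
356^4 ≡ 545^2 = 297025 ≡ 105 (mod 571)
356^8 ≡ 105^2 = 11025 ≡ 176 (mod 571)
356^16 ≡ 176^2 = 30976 ≡ 142 (mod 571)
356^32 ≡ 142^2 = 20164 ≡ 179 (mod 571)
356^64 ≡ 179^2 = 32041 ≡ 65 (mod 571)
356^128 ≡ 65^2 = 4225 ≡ 228 (mod 571)
356^256 ≡ 228^2 = 51984 ≡ 23 (mod 571)
356^512 ≡ 23^2 = 529 (mod 571)
356^1024 ≡ 529^2 = 279841 ≡ 51 (mod 571)
356^2048 ≡ 51^2 = 2601 ≡ 317 (mod 571)
356^3944 = 356^2048 * 356^1024 * 356^512 * 356^256 * 356^64 * 356^32 * 356^8 ≡ 317 * 51 * 529 * 23 * 65 * 179 * 176 (mod 571).
Accumulate the product:
317 * 51 = 16167 ≡ 179
179 * 529 = 94691 ≡ 476
476 * 23 = 10948 ≡ 99
99 * 65 = 6435 ≡ 154
154 * 179 = 27566 ≡ 158
158 * 176 = 27808 ≡ 400

400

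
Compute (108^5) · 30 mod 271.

174

(108)^5 ≡ 60 (mod 271)
60 · 30 = 1800 ≡ 174 (mod 271)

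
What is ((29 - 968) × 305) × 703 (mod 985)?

29 - 968 = -939 ≡ 46 (mod 985)
46 × 305 = 14030 ≡ 240 (mod 985)
240 × 703 = 168720 ≡ 285 (mod 985)

285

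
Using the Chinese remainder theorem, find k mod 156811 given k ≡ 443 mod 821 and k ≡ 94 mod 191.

821⁻¹ mod 191: 821×124 ≡ 1 (mod 191), so 821⁻¹ ≡ 124.
k = 443 + 821×((94 − 443)×124 mod 191) = 443 + 821×81 = 66944.

66944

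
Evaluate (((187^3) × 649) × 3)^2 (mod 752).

(187)^3 ≡ 563 (mod 752)
563 × 649 = 365387 ≡ 667 (mod 752)
667 × 3 = 2001 ≡ 497 (mod 752)
(497)^2 ≡ 353 (mod 752)

353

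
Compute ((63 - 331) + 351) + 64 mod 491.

147

63 - 331 = -268 ≡ 223 (mod 491)
223 + 351 = 574 ≡ 83 (mod 491)
83 + 64 = 147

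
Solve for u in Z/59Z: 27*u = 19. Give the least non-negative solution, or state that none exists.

gcd(27, 59) = 1, so a unique solution mod 59 exists.
27⁻¹ ≡ 35 (mod 59).
u ≡ 35*19 ≡ 16 (mod 59).

16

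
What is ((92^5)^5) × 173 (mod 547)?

(92)^5 ≡ 198 (mod 547)
(198)^5 ≡ 531 (mod 547)
531 × 173 = 91863 ≡ 514 (mod 547)

514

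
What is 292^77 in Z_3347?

2033

77 in binary is 1001101, i.e. 77 = 64 + 8 + 4 + 1.
292^1 ≡ 292 (mod 3347)
292^2 ≡ 292^2 = 85264 ≡ 1589 (mod 3347)
292^4 ≡ 1589^2 = 2524921 ≡ 1283 (mod 3347)
292^8 ≡ 1283^2 = 1646089 ≡ 2712 (mod 3347)
292^16 ≡ 2712^2 = 7354944 ≡ 1585 (mod 3347)
292^32 ≡ 1585^2 = 2512225 ≡ 1975 (mod 3347)
292^64 ≡ 1975^2 = 3900625 ≡ 1370 (mod 3347)
292^77 = 292^64 * 292^8 * 292^4 * 292^1 ≡ 1370 * 2712 * 1283 * 292 (mod 3347).
Accumulate the product:
1370 * 2712 = 3715440 ≡ 270
270 * 1283 = 346410 ≡ 1669
1669 * 292 = 487348 ≡ 2033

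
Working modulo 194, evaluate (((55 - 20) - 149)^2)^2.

55 - 20 = 35
35 - 149 = -114 ≡ 80 (mod 194)
(80)^2 ≡ 192 (mod 194)
(192)^2 ≡ 4 (mod 194)

4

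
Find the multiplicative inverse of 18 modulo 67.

67 = 3·18 + 13
18 = 1·13 + 5
13 = 2·5 + 3
5 = 1·3 + 2
3 = 1·2 + 1
2 = 2·1 + 0
gcd(18, 67) = 1, so the inverse exists.
Bézout: 1 = 7·67 − 26·18.
So 18⁻¹ ≡ −26 ≡ 41 (mod 67).

41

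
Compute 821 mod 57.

821 = 14*57 + 23, so 821 ≡ 23 (mod 57).

23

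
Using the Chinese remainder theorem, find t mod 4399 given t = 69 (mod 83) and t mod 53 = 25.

83⁻¹ mod 53: 83·23 ≡ 1 (mod 53), so 83⁻¹ ≡ 23.
t = 69 + 83·((25 − 69)·23 mod 53) = 69 + 83·48 = 4053.

4053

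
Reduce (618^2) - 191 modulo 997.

(618)^2 ≡ 73 (mod 997)
73 - 191 = -118 ≡ 879 (mod 997)

879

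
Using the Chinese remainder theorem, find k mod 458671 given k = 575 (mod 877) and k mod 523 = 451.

877⁻¹ mod 523: 877·229 ≡ 1 (mod 523), so 877⁻¹ ≡ 229.
k = 575 + 877·((451 − 575)·229 mod 523) = 575 + 877·369 = 324188.
Check: 324188 mod 877 = 575, 324188 mod 523 = 451. ✓

324188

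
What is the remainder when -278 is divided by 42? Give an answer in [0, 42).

-278 = -7·42 + 16, so -278 ≡ 16 (mod 42).

16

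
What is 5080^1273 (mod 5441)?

By square-and-multiply:
1273 in binary is 10011111001, i.e. 1273 = 1024 + 128 + 64 + 32 + 16 + 8 + 1.
5080^1 ≡ 5080 (mod 5441)
5080^2 ≡ 5080^2 = 25806400 ≡ 5178 (mod 5441)
5080^4 ≡ 5178^2 = 26811684 ≡ 3877 (mod 5441)
5080^8 ≡ 3877^2 = 15031129 ≡ 3087 (mod 5441)
5080^16 ≡ 3087^2 = 9529569 ≡ 2378 (mod 5441)
5080^32 ≡ 2378^2 = 5654884 ≡ 1685 (mod 5441)
5080^64 ≡ 1685^2 = 2839225 ≡ 4464 (mod 5441)
5080^128 ≡ 4464^2 = 19927296 ≡ 2354 (mod 5441)
5080^256 ≡ 2354^2 = 5541316 ≡ 2378 (mod 5441)
5080^512 ≡ 2378^2 = 5654884 ≡ 1685 (mod 5441)
5080^1024 ≡ 1685^2 = 2839225 ≡ 4464 (mod 5441)
5080^1273 = 5080^1024 × 5080^128 × 5080^64 × 5080^32 × 5080^16 × 5080^8 × 5080^1 ≡ 4464 × 2354 × 4464 × 1685 × 2378 × 3087 × 5080 (mod 5441).
Accumulate the product:
4464 × 2354 = 10508256 ≡ 1685
1685 × 4464 = 7521840 ≡ 2378
2378 × 1685 = 4006930 ≡ 2354
2354 × 2378 = 5597812 ≡ 4464
4464 × 3087 = 13780368 ≡ 3756
3756 × 5080 = 19080480 ≡ 4334

4334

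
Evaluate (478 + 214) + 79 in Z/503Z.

478 + 214 = 692 ≡ 189 (mod 503)
189 + 79 = 268

268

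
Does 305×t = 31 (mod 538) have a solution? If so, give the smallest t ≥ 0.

gcd(305, 538) = 1, so a unique solution mod 538 exists.
305⁻¹ ≡ 411 (mod 538).
t ≡ 411×31 ≡ 367 (mod 538).

367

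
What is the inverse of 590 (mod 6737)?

6246

Run the extended Euclidean algorithm:
6737 = 11*590 + 247
590 = 2*247 + 96
247 = 2*96 + 55
96 = 1*55 + 41
55 = 1*41 + 14
41 = 2*14 + 13
14 = 1*13 + 1
13 = 13*1 + 0
gcd(590, 6737) = 1, so the inverse exists.
Back-substitute for 1:
1 = 1*14 − 1*13
  = −1*41 + 3*14
  = 3*55 − 4*41
  = −4*96 + 7*55
  = 7*247 − 18*96
  = −18*590 + 43*247
  = 43*6737 − 491*590
So 590⁻¹ ≡ −491 ≡ 6246 (mod 6737).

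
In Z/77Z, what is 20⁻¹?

By the extended Euclidean algorithm:
77 = 3*20 + 17
20 = 1*17 + 3
17 = 5*3 + 2
3 = 1*2 + 1
2 = 2*1 + 0
gcd(20, 77) = 1, so the inverse exists.
Bézout: 1 = −7*77 + 27*20.
So 20⁻¹ ≡ 27 (mod 77).

27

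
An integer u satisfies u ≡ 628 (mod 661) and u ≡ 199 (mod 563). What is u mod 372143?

661⁻¹ mod 563: 661·293 ≡ 1 (mod 563), so 661⁻¹ ≡ 293.
u = 628 + 661·((199 − 628)·293 mod 563) = 628 + 661·415 = 274943.
Check: 274943 mod 661 = 628, 274943 mod 563 = 199. ✓

274943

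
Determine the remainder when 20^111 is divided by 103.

Using repeated squaring:
111 in binary is 1101111, i.e. 111 = 64 + 32 + 8 + 4 + 2 + 1.
20^1 ≡ 20 (mod 103)
20^2 ≡ 20^2 = 400 ≡ 91 (mod 103)
20^4 ≡ 91^2 = 8281 ≡ 41 (mod 103)
20^8 ≡ 41^2 = 1681 ≡ 33 (mod 103)
20^16 ≡ 33^2 = 1089 ≡ 59 (mod 103)
20^32 ≡ 59^2 = 3481 ≡ 82 (mod 103)
20^64 ≡ 82^2 = 6724 ≡ 29 (mod 103)
20^111 = 20^64 · 20^32 · 20^8 · 20^4 · 20^2 · 20^1 ≡ 29 · 82 · 33 · 41 · 91 · 20 (mod 103).
Accumulate the product:
29 · 82 = 2378 ≡ 9
9 · 33 = 297 ≡ 91
91 · 41 = 3731 ≡ 23
23 · 91 = 2093 ≡ 33
33 · 20 = 660 ≡ 42

42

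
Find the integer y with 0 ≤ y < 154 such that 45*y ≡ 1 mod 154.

By the extended Euclidean algorithm:
154 = 3·45 + 19
45 = 2·19 + 7
19 = 2·7 + 5
7 = 1·5 + 2
5 = 2·2 + 1
2 = 2·1 + 0
gcd(45, 154) = 1, so the inverse exists.
Back-substitute for 1:
1 = 1·5 − 2·2
  = −2·7 + 3·5
  = 3·19 − 8·7
  = −8·45 + 19·19
  = 19·154 − 65·45
So 45⁻¹ ≡ −65 ≡ 89 (mod 154).

89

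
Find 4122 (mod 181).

4122 = 22·181 + 140, so 4122 ≡ 140 (mod 181).

140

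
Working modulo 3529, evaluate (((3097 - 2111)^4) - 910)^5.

3273

3097 - 2111 = 986
(986)^4 ≡ 1010 (mod 3529)
1010 - 910 = 100
(100)^5 ≡ 3273 (mod 3529)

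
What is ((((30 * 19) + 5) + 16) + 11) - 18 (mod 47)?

30 * 19 = 570 ≡ 6 (mod 47)
6 + 5 = 11
11 + 16 = 27
27 + 11 = 38
38 - 18 = 20

20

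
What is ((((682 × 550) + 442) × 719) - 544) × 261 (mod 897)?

267

682 × 550 = 375100 ≡ 154 (mod 897)
154 + 442 = 596
596 × 719 = 428524 ≡ 655 (mod 897)
655 - 544 = 111
111 × 261 = 28971 ≡ 267 (mod 897)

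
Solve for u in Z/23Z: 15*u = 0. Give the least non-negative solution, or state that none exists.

gcd(15, 23) = 1, so a unique solution mod 23 exists.
15⁻¹ ≡ 20 (mod 23).
u ≡ 20*0 ≡ 0 (mod 23).

0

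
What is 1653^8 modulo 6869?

5612

1653^1 ≡ 1653 (mod 6869)
1653^2 ≡ 1653^2 = 2732409 ≡ 5416 (mod 6869)
1653^4 ≡ 5416^2 = 29333056 ≡ 2426 (mod 6869)
1653^8 ≡ 2426^2 = 5885476 ≡ 5612 (mod 6869)
So 1653^8 ≡ 5612 (mod 6869).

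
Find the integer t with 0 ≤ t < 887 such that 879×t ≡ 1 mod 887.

Apply the Euclidean algorithm and back-substitute:
887 = 1*879 + 8
879 = 109*8 + 7
8 = 1*7 + 1
7 = 7*1 + 0
gcd(879, 887) = 1, so the inverse exists.
Back-substitute for 1:
1 = 1*8 − 1*7
  = −1*879 + 110*8
  = 110*887 − 111*879
So 879⁻¹ ≡ −111 ≡ 776 (mod 887).

776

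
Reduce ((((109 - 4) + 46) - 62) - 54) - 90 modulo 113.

109 - 4 = 105
105 + 46 = 151 ≡ 38 (mod 113)
38 - 62 = -24 ≡ 89 (mod 113)
89 - 54 = 35
35 - 90 = -55 ≡ 58 (mod 113)

58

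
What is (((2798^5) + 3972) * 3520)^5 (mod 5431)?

534

(2798)^5 ≡ 1505 (mod 5431)
1505 + 3972 = 5477 ≡ 46 (mod 5431)
46 * 3520 = 161920 ≡ 4421 (mod 5431)
(4421)^5 ≡ 534 (mod 5431)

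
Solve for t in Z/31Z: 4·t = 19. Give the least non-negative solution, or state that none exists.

28

gcd(4, 31) = 1, so a unique solution mod 31 exists.
4⁻¹ ≡ 8 (mod 31).
t ≡ 8·19 ≡ 28 (mod 31).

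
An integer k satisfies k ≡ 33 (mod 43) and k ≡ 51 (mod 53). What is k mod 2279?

1323

43⁻¹ mod 53: 43×37 ≡ 1 (mod 53), so 43⁻¹ ≡ 37.
k = 33 + 43×((51 − 33)×37 mod 53) = 33 + 43×30 = 1323.
Check: 1323 mod 43 = 33, 1323 mod 53 = 51. ✓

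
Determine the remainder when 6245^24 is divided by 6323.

Compute successive squares:
24 in binary is 11000, i.e. 24 = 16 + 8.
6245^1 ≡ 6245 (mod 6323)
6245^2 ≡ 6245^2 = 39000025 ≡ 6084 (mod 6323)
6245^4 ≡ 6084^2 = 37015056 ≡ 214 (mod 6323)
6245^8 ≡ 214^2 = 45796 ≡ 1535 (mod 6323)
6245^16 ≡ 1535^2 = 2356225 ≡ 4069 (mod 6323)
6245^24 = 6245^16 · 6245^8 ≡ 4069 · 1535 (mod 6323).
4069 · 1535 = 6245915 ≡ 5114 (mod 6323).

5114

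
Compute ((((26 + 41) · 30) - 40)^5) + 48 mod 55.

26 + 41 = 67 ≡ 12 (mod 55)
12 · 30 = 360 ≡ 30 (mod 55)
30 - 40 = -10 ≡ 45 (mod 55)
(45)^5 ≡ 45 (mod 55)
45 + 48 = 93 ≡ 38 (mod 55)

38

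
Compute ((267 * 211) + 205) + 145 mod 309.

267 * 211 = 56337 ≡ 99 (mod 309)
99 + 205 = 304
304 + 145 = 449 ≡ 140 (mod 309)

140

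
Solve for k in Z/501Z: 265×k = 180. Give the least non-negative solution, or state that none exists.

gcd(265, 501) = 1, so a unique solution mod 501 exists.
265⁻¹ ≡ 121 (mod 501).
k ≡ 121×180 ≡ 237 (mod 501).

237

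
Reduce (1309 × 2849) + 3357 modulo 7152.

1309 × 2849 = 3729341 ≡ 3149 (mod 7152)
3149 + 3357 = 6506

6506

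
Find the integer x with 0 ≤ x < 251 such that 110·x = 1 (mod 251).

89

251 = 2·110 + 31
110 = 3·31 + 17
31 = 1·17 + 14
17 = 1·14 + 3
14 = 4·3 + 2
3 = 1·2 + 1
2 = 2·1 + 0
gcd(110, 251) = 1, so the inverse exists.
Back-substitute for 1:
1 = 1·3 − 1·2
  = −1·14 + 5·3
  = 5·17 − 6·14
  = −6·31 + 11·17
  = 11·110 − 39·31
  = −39·251 + 89·110
So 110⁻¹ ≡ 89 (mod 251).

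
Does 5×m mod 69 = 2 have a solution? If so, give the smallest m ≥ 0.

28

gcd(5, 69) = 1, so a unique solution mod 69 exists.
5⁻¹ ≡ 14 (mod 69).
m ≡ 14×2 ≡ 28 (mod 69).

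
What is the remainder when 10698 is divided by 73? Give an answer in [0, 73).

40

10698 = 146·73 + 40, so 10698 ≡ 40 (mod 73).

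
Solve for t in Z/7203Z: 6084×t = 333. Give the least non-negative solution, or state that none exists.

gcd(6084, 7203) = 3, and 3 | 333, so solutions exist.
Divide through by 3: 2028×t mod 2401 = 111.
2028⁻¹ ≡ 766 (mod 2401).
t ≡ 766×111 ≡ 991 (mod 2401).
The smallest non-negative solution is t = 991.

991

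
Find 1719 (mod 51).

36

1719 = 33·51 + 36, so 1719 ≡ 36 (mod 51).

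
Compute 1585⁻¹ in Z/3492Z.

1117

3492 = 2*1585 + 322
1585 = 4*322 + 297
322 = 1*297 + 25
297 = 11*25 + 22
25 = 1*22 + 3
22 = 7*3 + 1
3 = 3*1 + 0
gcd(1585, 3492) = 1, so the inverse exists.
Bézout: 1 = −507*3492 + 1117*1585.
So 1585⁻¹ ≡ 1117 (mod 3492).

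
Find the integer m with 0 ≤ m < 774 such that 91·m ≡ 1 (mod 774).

757

774 = 8·91 + 46
91 = 1·46 + 45
46 = 1·45 + 1
45 = 45·1 + 0
gcd(91, 774) = 1, so the inverse exists.
Back-substitute for 1:
1 = 1·46 − 1·45
  = −1·91 + 2·46
  = 2·774 − 17·91
So 91⁻¹ ≡ −17 ≡ 757 (mod 774).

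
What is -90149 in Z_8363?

-90149 = -11*8363 + 1844, so -90149 ≡ 1844 (mod 8363).

1844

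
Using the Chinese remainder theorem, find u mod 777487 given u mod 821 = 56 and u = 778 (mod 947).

279196

821⁻¹ mod 947: 821*714 ≡ 1 (mod 947), so 821⁻¹ ≡ 714.
u = 56 + 821*((778 − 56)*714 mod 947) = 56 + 821*340 = 279196.
Check: 279196 mod 821 = 56, 279196 mod 947 = 778. ✓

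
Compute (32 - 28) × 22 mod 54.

34

32 - 28 = 4
4 × 22 = 88 ≡ 34 (mod 54)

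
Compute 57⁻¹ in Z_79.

61

79 = 1·57 + 22
57 = 2·22 + 13
22 = 1·13 + 9
13 = 1·9 + 4
9 = 2·4 + 1
4 = 4·1 + 0
gcd(57, 79) = 1, so the inverse exists.
Back-substitute for 1:
1 = 1·9 − 2·4
  = −2·13 + 3·9
  = 3·22 − 5·13
  = −5·57 + 13·22
  = 13·79 − 18·57
So 57⁻¹ ≡ −18 ≡ 61 (mod 79).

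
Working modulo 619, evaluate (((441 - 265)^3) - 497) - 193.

441 - 265 = 176
(176)^3 ≡ 243 (mod 619)
243 - 497 = -254 ≡ 365 (mod 619)
365 - 193 = 172

172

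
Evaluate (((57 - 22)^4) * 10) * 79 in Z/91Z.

57 - 22 = 35
(35)^4 ≡ 35 (mod 91)
35 * 10 = 350 ≡ 77 (mod 91)
77 * 79 = 6083 ≡ 77 (mod 91)

77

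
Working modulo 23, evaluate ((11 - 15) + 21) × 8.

11 - 15 = -4 ≡ 19 (mod 23)
19 + 21 = 40 ≡ 17 (mod 23)
17 × 8 = 136 ≡ 21 (mod 23)

21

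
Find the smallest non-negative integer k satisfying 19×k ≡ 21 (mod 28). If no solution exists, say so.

gcd(19, 28) = 1, so a unique solution mod 28 exists.
19⁻¹ ≡ 3 (mod 28).
k ≡ 3×21 ≡ 7 (mod 28).

7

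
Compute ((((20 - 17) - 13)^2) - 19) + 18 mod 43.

13

20 - 17 = 3
3 - 13 = -10 ≡ 33 (mod 43)
(33)^2 ≡ 14 (mod 43)
14 - 19 = -5 ≡ 38 (mod 43)
38 + 18 = 56 ≡ 13 (mod 43)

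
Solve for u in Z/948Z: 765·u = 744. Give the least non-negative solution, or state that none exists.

84

gcd(765, 948) = 3, and 3 | 744, so solutions exist.
Divide through by 3: 255·u = 248 (mod 316).
255⁻¹ ≡ 259 (mod 316).
u ≡ 259·248 ≡ 84 (mod 316).
The smallest non-negative solution is u = 84.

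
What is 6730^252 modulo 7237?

461

Using repeated squaring:
6730^1 ≡ 6730 (mod 7237)
6730^2 ≡ 6730^2 = 45292900 ≡ 3754 (mod 7237)
6730^4 ≡ 3754^2 = 14092516 ≡ 2077 (mod 7237)
6730^8 ≡ 2077^2 = 4313929 ≡ 677 (mod 7237)
6730^16 ≡ 677^2 = 458329 ≡ 2398 (mod 7237)
6730^32 ≡ 2398^2 = 5750404 ≡ 4226 (mod 7237)
6730^64 ≡ 4226^2 = 17859076 ≡ 5397 (mod 7237)
6730^128 ≡ 5397^2 = 29127609 ≡ 5921 (mod 7237)
6730^252 = 6730^128 · 6730^64 · 6730^32 · 6730^16 · 6730^8 · 6730^4 ≡ 5921 · 5397 · 4226 · 2398 · 677 · 2077 (mod 7237).
Accumulate the product:
5921 · 5397 = 31955637 ≡ 4282
4282 · 4226 = 18095732 ≡ 3232
3232 · 2398 = 7750336 ≡ 6746
6746 · 677 = 4567042 ≡ 495
495 · 2077 = 1028115 ≡ 461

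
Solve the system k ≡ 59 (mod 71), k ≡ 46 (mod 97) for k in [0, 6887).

3538

71⁻¹ mod 97: 71×41 ≡ 1 (mod 97), so 71⁻¹ ≡ 41.
k = 59 + 71×((46 − 59)×41 mod 97) = 59 + 71×49 = 3538.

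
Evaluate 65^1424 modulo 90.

85

Compute successive squares:
1424 in binary is 10110010000, i.e. 1424 = 1024 + 256 + 128 + 16.
65^1 ≡ 65 (mod 90)
65^2 ≡ 65^2 = 4225 ≡ 85 (mod 90)
65^4 ≡ 85^2 = 7225 ≡ 25 (mod 90)
65^8 ≡ 25^2 = 625 ≡ 85 (mod 90)
65^16 ≡ 85^2 = 7225 ≡ 25 (mod 90)
65^32 ≡ 25^2 = 625 ≡ 85 (mod 90)
65^64 ≡ 85^2 = 7225 ≡ 25 (mod 90)
65^128 ≡ 25^2 = 625 ≡ 85 (mod 90)
65^256 ≡ 85^2 = 7225 ≡ 25 (mod 90)
65^512 ≡ 25^2 = 625 ≡ 85 (mod 90)
65^1024 ≡ 85^2 = 7225 ≡ 25 (mod 90)
65^1424 = 65^1024 · 65^256 · 65^128 · 65^16 ≡ 25 · 25 · 85 · 25 (mod 90).
Accumulate the product:
25 · 25 = 625 ≡ 85
85 · 85 = 7225 ≡ 25
25 · 25 = 625 ≡ 85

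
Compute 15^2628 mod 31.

Using repeated squaring:
2628 in binary is 101001000100, i.e. 2628 = 2048 + 512 + 64 + 4.
15^1 ≡ 15 (mod 31)
15^2 ≡ 15^2 = 225 ≡ 8 (mod 31)
15^4 ≡ 8^2 = 64 ≡ 2 (mod 31)
15^8 ≡ 2^2 = 4 (mod 31)
15^16 ≡ 4^2 = 16 (mod 31)
15^32 ≡ 16^2 = 256 ≡ 8 (mod 31)
15^64 ≡ 8^2 = 64 ≡ 2 (mod 31)
15^128 ≡ 2^2 = 4 (mod 31)
15^256 ≡ 4^2 = 16 (mod 31)
15^512 ≡ 16^2 = 256 ≡ 8 (mod 31)
15^1024 ≡ 8^2 = 64 ≡ 2 (mod 31)
15^2048 ≡ 2^2 = 4 (mod 31)
15^2628 = 15^2048 * 15^512 * 15^64 * 15^4 ≡ 4 * 8 * 2 * 2 (mod 31).
Accumulate the product:
4 * 8 = 32 ≡ 1
1 * 2 = 2
2 * 2 = 4

4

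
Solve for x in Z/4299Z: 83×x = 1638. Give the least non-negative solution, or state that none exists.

gcd(83, 4299) = 1, so a unique solution mod 4299 exists.
83⁻¹ ≡ 2279 (mod 4299).
x ≡ 2279×1638 ≡ 1470 (mod 4299).

1470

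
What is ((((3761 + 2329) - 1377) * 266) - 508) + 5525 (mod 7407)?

6892

3761 + 2329 = 6090
6090 - 1377 = 4713
4713 * 266 = 1253658 ≡ 1875 (mod 7407)
1875 - 508 = 1367
1367 + 5525 = 6892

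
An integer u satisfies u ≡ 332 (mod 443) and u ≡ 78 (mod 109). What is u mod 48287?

443⁻¹ mod 109: 443·78 ≡ 1 (mod 109), so 443⁻¹ ≡ 78.
u = 332 + 443·((78 − 332)·78 mod 109) = 332 + 443·26 = 11850.

11850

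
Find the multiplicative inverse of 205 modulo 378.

Apply the Euclidean algorithm and back-substitute:
378 = 1·205 + 173
205 = 1·173 + 32
173 = 5·32 + 13
32 = 2·13 + 6
13 = 2·6 + 1
6 = 6·1 + 0
gcd(205, 378) = 1, so the inverse exists.
Bézout: 1 = 32·378 − 59·205.
So 205⁻¹ ≡ −59 ≡ 319 (mod 378).

319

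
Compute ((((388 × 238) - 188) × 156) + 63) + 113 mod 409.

162

388 × 238 = 92344 ≡ 319 (mod 409)
319 - 188 = 131
131 × 156 = 20436 ≡ 395 (mod 409)
395 + 63 = 458 ≡ 49 (mod 409)
49 + 113 = 162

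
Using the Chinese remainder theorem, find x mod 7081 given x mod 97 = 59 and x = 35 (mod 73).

7043

97⁻¹ mod 73: 97×70 ≡ 1 (mod 73), so 97⁻¹ ≡ 70.
x = 59 + 97×((35 − 59)×70 mod 73) = 59 + 97×72 = 7043.
Check: 7043 mod 97 = 59, 7043 mod 73 = 35. ✓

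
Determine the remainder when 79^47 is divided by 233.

47 in binary is 101111, i.e. 47 = 32 + 8 + 4 + 2 + 1.
79^1 ≡ 79 (mod 233)
79^2 ≡ 79^2 = 6241 ≡ 183 (mod 233)
79^4 ≡ 183^2 = 33489 ≡ 170 (mod 233)
79^8 ≡ 170^2 = 28900 ≡ 8 (mod 233)
79^16 ≡ 8^2 = 64 (mod 233)
79^32 ≡ 64^2 = 4096 ≡ 135 (mod 233)
79^47 = 79^32 · 79^8 · 79^4 · 79^2 · 79^1 ≡ 135 · 8 · 170 · 183 · 79 (mod 233).
Accumulate the product:
135 · 8 = 1080 ≡ 148
148 · 170 = 25160 ≡ 229
229 · 183 = 41907 ≡ 200
200 · 79 = 15800 ≡ 189

189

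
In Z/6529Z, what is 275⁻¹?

By the extended Euclidean algorithm:
6529 = 23·275 + 204
275 = 1·204 + 71
204 = 2·71 + 62
71 = 1·62 + 9
62 = 6·9 + 8
9 = 1·8 + 1
8 = 8·1 + 0
gcd(275, 6529) = 1, so the inverse exists.
Bézout: 1 = −31·6529 + 736·275.
So 275⁻¹ ≡ 736 (mod 6529).

736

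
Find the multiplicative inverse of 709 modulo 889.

242

889 = 1·709 + 180
709 = 3·180 + 169
180 = 1·169 + 11
169 = 15·11 + 4
11 = 2·4 + 3
4 = 1·3 + 1
3 = 3·1 + 0
gcd(709, 889) = 1, so the inverse exists.
Bézout: 1 = −193·889 + 242·709.
So 709⁻¹ ≡ 242 (mod 889).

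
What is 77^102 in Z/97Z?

Using repeated squaring:
77^1 ≡ 77 (mod 97)
77^2 ≡ 77^2 = 5929 ≡ 12 (mod 97)
77^4 ≡ 12^2 = 144 ≡ 47 (mod 97)
77^8 ≡ 47^2 = 2209 ≡ 75 (mod 97)
77^16 ≡ 75^2 = 5625 ≡ 96 (mod 97)
77^32 ≡ 96^2 = 9216 ≡ 1 (mod 97)
77^64 ≡ 1^2 = 1 (mod 97)
77^102 = 77^64 × 77^32 × 77^4 × 77^2 ≡ 1 × 1 × 47 × 12 (mod 97).
Accumulate the product:
1 × 1 = 1
1 × 47 = 47
47 × 12 = 564 ≡ 79

79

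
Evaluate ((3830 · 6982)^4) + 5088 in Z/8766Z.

3830 · 6982 = 26741060 ≡ 4760 (mod 8766)
(4760)^4 ≡ 6112 (mod 8766)
6112 + 5088 = 11200 ≡ 2434 (mod 8766)

2434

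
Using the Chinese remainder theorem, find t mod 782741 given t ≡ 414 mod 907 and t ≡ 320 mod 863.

176372

907⁻¹ mod 863: 907*255 ≡ 1 (mod 863), so 907⁻¹ ≡ 255.
t = 414 + 907*((320 − 414)*255 mod 863) = 414 + 907*194 = 176372.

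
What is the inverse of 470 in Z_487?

401

Apply the Euclidean algorithm and back-substitute:
487 = 1·470 + 17
470 = 27·17 + 11
17 = 1·11 + 6
11 = 1·6 + 5
6 = 1·5 + 1
5 = 5·1 + 0
gcd(470, 487) = 1, so the inverse exists.
Back-substitute for 1:
1 = 1·6 − 1·5
  = −1·11 + 2·6
  = 2·17 − 3·11
  = −3·470 + 83·17
  = 83·487 − 86·470
So 470⁻¹ ≡ −86 ≡ 401 (mod 487).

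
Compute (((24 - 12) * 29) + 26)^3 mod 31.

8

24 - 12 = 12
12 * 29 = 348 ≡ 7 (mod 31)
7 + 26 = 33 ≡ 2 (mod 31)
(2)^3 ≡ 8 (mod 31)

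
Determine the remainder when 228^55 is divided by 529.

321

55 in binary is 110111, i.e. 55 = 32 + 16 + 4 + 2 + 1.
228^1 ≡ 228 (mod 529)
228^2 ≡ 228^2 = 51984 ≡ 142 (mod 529)
228^4 ≡ 142^2 = 20164 ≡ 62 (mod 529)
228^8 ≡ 62^2 = 3844 ≡ 141 (mod 529)
228^16 ≡ 141^2 = 19881 ≡ 308 (mod 529)
228^32 ≡ 308^2 = 94864 ≡ 173 (mod 529)
228^55 = 228^32 * 228^16 * 228^4 * 228^2 * 228^1 ≡ 173 * 308 * 62 * 142 * 228 (mod 529).
Accumulate the product:
173 * 308 = 53284 ≡ 384
384 * 62 = 23808 ≡ 3
3 * 142 = 426
426 * 228 = 97128 ≡ 321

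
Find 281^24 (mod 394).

Compute successive squares:
281^1 ≡ 281 (mod 394)
281^2 ≡ 281^2 = 78961 ≡ 161 (mod 394)
281^4 ≡ 161^2 = 25921 ≡ 311 (mod 394)
281^8 ≡ 311^2 = 96721 ≡ 191 (mod 394)
281^16 ≡ 191^2 = 36481 ≡ 233 (mod 394)
281^24 = 281^16 · 281^8 ≡ 233 · 191 (mod 394).
233 · 191 = 44503 ≡ 375 (mod 394).

375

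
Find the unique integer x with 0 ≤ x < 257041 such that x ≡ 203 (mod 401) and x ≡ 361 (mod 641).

401⁻¹ mod 641: 401*430 ≡ 1 (mod 641), so 401⁻¹ ≡ 430.
x = 203 + 401*((361 − 203)*430 mod 641) = 203 + 401*635 = 254838.

254838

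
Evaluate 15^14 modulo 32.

1

14 in binary is 1110, i.e. 14 = 8 + 4 + 2.
15^1 ≡ 15 (mod 32)
15^2 ≡ 15^2 = 225 ≡ 1 (mod 32)
15^4 ≡ 1^2 = 1 (mod 32)
15^8 ≡ 1^2 = 1 (mod 32)
15^14 = 15^8 · 15^4 · 15^2 ≡ 1 · 1 · 1 (mod 32).
Accumulate the product:
1 · 1 = 1
1 · 1 = 1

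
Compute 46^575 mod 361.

By square-and-multiply:
46^1 ≡ 46 (mod 361)
46^2 ≡ 46^2 = 2116 ≡ 311 (mod 361)
46^4 ≡ 311^2 = 96721 ≡ 334 (mod 361)
46^8 ≡ 334^2 = 111556 ≡ 7 (mod 361)
46^16 ≡ 7^2 = 49 (mod 361)
46^32 ≡ 49^2 = 2401 ≡ 235 (mod 361)
46^64 ≡ 235^2 = 55225 ≡ 353 (mod 361)
46^128 ≡ 353^2 = 124609 ≡ 64 (mod 361)
46^256 ≡ 64^2 = 4096 ≡ 125 (mod 361)
46^512 ≡ 125^2 = 15625 ≡ 102 (mod 361)
46^575 = 46^512 · 46^32 · 46^16 · 46^8 · 46^4 · 46^2 · 46^1 ≡ 102 · 235 · 49 · 7 · 334 · 311 · 46 (mod 361).
Accumulate the product:
102 · 235 = 23970 ≡ 144
144 · 49 = 7056 ≡ 197
197 · 7 = 1379 ≡ 296
296 · 334 = 98864 ≡ 311
311 · 311 = 96721 ≡ 334
334 · 46 = 15364 ≡ 202

202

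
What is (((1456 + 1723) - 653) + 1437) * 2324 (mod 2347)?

1456 + 1723 = 3179 ≡ 832 (mod 2347)
832 - 653 = 179
179 + 1437 = 1616
1616 * 2324 = 3755584 ≡ 384 (mod 2347)

384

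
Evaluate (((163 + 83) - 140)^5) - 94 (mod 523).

504

163 + 83 = 246
246 - 140 = 106
(106)^5 ≡ 75 (mod 523)
75 - 94 = -19 ≡ 504 (mod 523)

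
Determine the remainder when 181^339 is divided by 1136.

957

Using repeated squaring:
181^1 ≡ 181 (mod 1136)
181^2 ≡ 181^2 = 32761 ≡ 953 (mod 1136)
181^4 ≡ 953^2 = 908209 ≡ 545 (mod 1136)
181^8 ≡ 545^2 = 297025 ≡ 529 (mod 1136)
181^16 ≡ 529^2 = 279841 ≡ 385 (mod 1136)
181^32 ≡ 385^2 = 148225 ≡ 545 (mod 1136)
181^64 ≡ 545^2 = 297025 ≡ 529 (mod 1136)
181^128 ≡ 529^2 = 279841 ≡ 385 (mod 1136)
181^256 ≡ 385^2 = 148225 ≡ 545 (mod 1136)
181^339 = 181^256 * 181^64 * 181^16 * 181^2 * 181^1 ≡ 545 * 529 * 385 * 953 * 181 (mod 1136).
Accumulate the product:
545 * 529 = 288305 ≡ 897
897 * 385 = 345345 ≡ 1
1 * 953 = 953
953 * 181 = 172493 ≡ 957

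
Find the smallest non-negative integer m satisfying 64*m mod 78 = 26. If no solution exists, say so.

gcd(64, 78) = 2, and 2 | 26, so solutions exist.
Divide through by 2: 32*m mod 39 = 13.
32⁻¹ ≡ 11 (mod 39).
m ≡ 11*13 ≡ 26 (mod 39).
The smallest non-negative solution is m = 26.

26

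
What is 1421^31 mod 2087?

By square-and-multiply:
31 in binary is 11111, i.e. 31 = 16 + 8 + 4 + 2 + 1.
1421^1 ≡ 1421 (mod 2087)
1421^2 ≡ 1421^2 = 2019241 ≡ 1112 (mod 2087)
1421^4 ≡ 1112^2 = 1236544 ≡ 1040 (mod 2087)
1421^8 ≡ 1040^2 = 1081600 ≡ 534 (mod 2087)
1421^16 ≡ 534^2 = 285156 ≡ 1324 (mod 2087)
1421^31 = 1421^16 · 1421^8 · 1421^4 · 1421^2 · 1421^1 ≡ 1324 · 534 · 1040 · 1112 · 1421 (mod 2087).
Accumulate the product:
1324 · 534 = 707016 ≡ 1610
1610 · 1040 = 1674400 ≡ 626
626 · 1112 = 696112 ≡ 1141
1141 · 1421 = 1621361 ≡ 1849

1849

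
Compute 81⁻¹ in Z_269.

93

Apply the Euclidean algorithm and back-substitute:
269 = 3*81 + 26
81 = 3*26 + 3
26 = 8*3 + 2
3 = 1*2 + 1
2 = 2*1 + 0
gcd(81, 269) = 1, so the inverse exists.
Back-substitute for 1:
1 = 1*3 − 1*2
  = −1*26 + 9*3
  = 9*81 − 28*26
  = −28*269 + 93*81
So 81⁻¹ ≡ 93 (mod 269).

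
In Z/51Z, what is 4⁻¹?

13

By the extended Euclidean algorithm:
51 = 12*4 + 3
4 = 1*3 + 1
3 = 3*1 + 0
gcd(4, 51) = 1, so the inverse exists.
Back-substitute for 1:
1 = 1*4 − 1*3
  = −1*51 + 13*4
So 4⁻¹ ≡ 13 (mod 51).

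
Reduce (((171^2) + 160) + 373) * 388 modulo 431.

219

(171)^2 ≡ 364 (mod 431)
364 + 160 = 524 ≡ 93 (mod 431)
93 + 373 = 466 ≡ 35 (mod 431)
35 * 388 = 13580 ≡ 219 (mod 431)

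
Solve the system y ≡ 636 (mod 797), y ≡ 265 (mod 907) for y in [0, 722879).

797⁻¹ mod 907: 797*437 ≡ 1 (mod 907), so 797⁻¹ ≡ 437.
y = 636 + 797*((265 − 636)*437 mod 907) = 636 + 797*226 = 180758.

180758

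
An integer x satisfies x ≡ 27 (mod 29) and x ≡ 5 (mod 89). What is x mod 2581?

984

29⁻¹ mod 89: 29*43 ≡ 1 (mod 89), so 29⁻¹ ≡ 43.
x = 27 + 29*((5 − 27)*43 mod 89) = 27 + 29*33 = 984.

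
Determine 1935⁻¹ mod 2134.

2134 = 1*1935 + 199
1935 = 9*199 + 144
199 = 1*144 + 55
144 = 2*55 + 34
55 = 1*34 + 21
34 = 1*21 + 13
21 = 1*13 + 8
13 = 1*8 + 5
8 = 1*5 + 3
5 = 1*3 + 2
3 = 1*2 + 1
2 = 2*1 + 0
gcd(1935, 2134) = 1, so the inverse exists.
Back-substitute for 1:
1 = 1*3 − 1*2
  = −1*5 + 2*3
  = 2*8 − 3*5
  = −3*13 + 5*8
  = 5*21 − 8*13
  = −8*34 + 13*21
  = 13*55 − 21*34
  = −21*144 + 55*55
  = 55*199 − 76*144
  = −76*1935 + 739*199
  = 739*2134 − 815*1935
So 1935⁻¹ ≡ −815 ≡ 1319 (mod 2134).

1319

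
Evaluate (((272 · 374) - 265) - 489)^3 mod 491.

276

272 · 374 = 101728 ≡ 91 (mod 491)
91 - 265 = -174 ≡ 317 (mod 491)
317 - 489 = -172 ≡ 319 (mod 491)
(319)^3 ≡ 276 (mod 491)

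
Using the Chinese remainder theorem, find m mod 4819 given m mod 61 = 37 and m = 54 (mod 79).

1318

61⁻¹ mod 79: 61·57 ≡ 1 (mod 79), so 61⁻¹ ≡ 57.
m = 37 + 61·((54 − 37)·57 mod 79) = 37 + 61·21 = 1318.
Check: 1318 mod 61 = 37, 1318 mod 79 = 54. ✓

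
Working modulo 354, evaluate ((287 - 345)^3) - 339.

311

287 - 345 = -58 ≡ 296 (mod 354)
(296)^3 ≡ 296 (mod 354)
296 - 339 = -43 ≡ 311 (mod 354)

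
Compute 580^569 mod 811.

26

Compute successive squares:
580^1 ≡ 580 (mod 811)
580^2 ≡ 580^2 = 336400 ≡ 646 (mod 811)
580^4 ≡ 646^2 = 417316 ≡ 462 (mod 811)
580^8 ≡ 462^2 = 213444 ≡ 151 (mod 811)
580^16 ≡ 151^2 = 22801 ≡ 93 (mod 811)
580^32 ≡ 93^2 = 8649 ≡ 539 (mod 811)
580^64 ≡ 539^2 = 290521 ≡ 183 (mod 811)
580^128 ≡ 183^2 = 33489 ≡ 238 (mod 811)
580^256 ≡ 238^2 = 56644 ≡ 685 (mod 811)
580^512 ≡ 685^2 = 469225 ≡ 467 (mod 811)
580^569 = 580^512 · 580^32 · 580^16 · 580^8 · 580^1 ≡ 467 · 539 · 93 · 151 · 580 (mod 811).
Accumulate the product:
467 · 539 = 251713 ≡ 303
303 · 93 = 28179 ≡ 605
605 · 151 = 91355 ≡ 523
523 · 580 = 303340 ≡ 26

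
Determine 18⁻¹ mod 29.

By the extended Euclidean algorithm:
29 = 1*18 + 11
18 = 1*11 + 7
11 = 1*7 + 4
7 = 1*4 + 3
4 = 1*3 + 1
3 = 3*1 + 0
gcd(18, 29) = 1, so the inverse exists.
Back-substitute for 1:
1 = 1*4 − 1*3
  = −1*7 + 2*4
  = 2*11 − 3*7
  = −3*18 + 5*11
  = 5*29 − 8*18
So 18⁻¹ ≡ −8 ≡ 21 (mod 29).

21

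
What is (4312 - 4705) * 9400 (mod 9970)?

4312 - 4705 = -393 ≡ 9577 (mod 9970)
9577 * 9400 = 90023800 ≡ 4670 (mod 9970)

4670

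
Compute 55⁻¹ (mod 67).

Run the extended Euclidean algorithm:
67 = 1*55 + 12
55 = 4*12 + 7
12 = 1*7 + 5
7 = 1*5 + 2
5 = 2*2 + 1
2 = 2*1 + 0
gcd(55, 67) = 1, so the inverse exists.
Back-substitute for 1:
1 = 1*5 − 2*2
  = −2*7 + 3*5
  = 3*12 − 5*7
  = −5*55 + 23*12
  = 23*67 − 28*55
So 55⁻¹ ≡ −28 ≡ 39 (mod 67).

39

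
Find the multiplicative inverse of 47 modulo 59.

54

By the extended Euclidean algorithm:
59 = 1*47 + 12
47 = 3*12 + 11
12 = 1*11 + 1
11 = 11*1 + 0
gcd(47, 59) = 1, so the inverse exists.
Bézout: 1 = 4*59 − 5*47.
So 47⁻¹ ≡ −5 ≡ 54 (mod 59).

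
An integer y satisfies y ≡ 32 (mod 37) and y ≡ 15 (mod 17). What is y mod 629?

37⁻¹ mod 17: 37×6 ≡ 1 (mod 17), so 37⁻¹ ≡ 6.
y = 32 + 37×((15 − 32)×6 mod 17) = 32 + 37×0 = 32.
Check: 32 mod 37 = 32, 32 mod 17 = 15. ✓

32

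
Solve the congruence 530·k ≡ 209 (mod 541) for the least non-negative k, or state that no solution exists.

522

gcd(530, 541) = 1, so a unique solution mod 541 exists.
530⁻¹ ≡ 295 (mod 541).
k ≡ 295·209 ≡ 522 (mod 541).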